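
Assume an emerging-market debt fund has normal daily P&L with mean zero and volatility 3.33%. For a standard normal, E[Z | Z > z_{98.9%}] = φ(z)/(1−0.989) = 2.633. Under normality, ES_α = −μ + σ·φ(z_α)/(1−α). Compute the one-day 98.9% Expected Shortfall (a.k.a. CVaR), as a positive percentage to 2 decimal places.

8.77%

ES = 3.33% × 2.633 = 8.768%.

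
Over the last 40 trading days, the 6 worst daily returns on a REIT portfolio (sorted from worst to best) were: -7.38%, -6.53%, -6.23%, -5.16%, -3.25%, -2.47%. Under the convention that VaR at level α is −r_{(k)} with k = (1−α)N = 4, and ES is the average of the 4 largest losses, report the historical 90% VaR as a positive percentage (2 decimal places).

k = 4; the 4th lowest return is -5.16%, so VaR = 5.16%.

5.16%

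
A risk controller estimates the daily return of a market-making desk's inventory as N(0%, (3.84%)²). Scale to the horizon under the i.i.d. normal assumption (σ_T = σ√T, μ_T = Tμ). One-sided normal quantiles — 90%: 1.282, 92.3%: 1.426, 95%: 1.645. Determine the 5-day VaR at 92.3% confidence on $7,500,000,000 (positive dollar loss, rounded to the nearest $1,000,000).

σ_{5d} = 3.84% × √5 = 8.587%.
VaR = 1.426 × 8.587% = 12.245%.
On $7,500,000,000: 0.12245 × $7,500,000,000 = $918,375,000.

$918,000,000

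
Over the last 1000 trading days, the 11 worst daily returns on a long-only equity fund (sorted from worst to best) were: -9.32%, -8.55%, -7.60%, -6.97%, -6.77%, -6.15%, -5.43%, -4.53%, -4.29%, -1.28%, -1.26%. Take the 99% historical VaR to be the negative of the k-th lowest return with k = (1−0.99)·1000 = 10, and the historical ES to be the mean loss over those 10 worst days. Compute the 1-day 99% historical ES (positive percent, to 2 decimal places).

6.09%

The 10 worst returns sum to -60.89%.
ES = −(-60.89%) / 10 = 6.089% ≈ 6.09%.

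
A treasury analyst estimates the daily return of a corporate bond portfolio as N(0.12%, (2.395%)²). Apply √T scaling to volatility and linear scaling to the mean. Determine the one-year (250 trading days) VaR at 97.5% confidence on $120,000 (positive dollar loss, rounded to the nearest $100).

At 97.5%, z = 1.960.
σ_{250d} = 2.395% × √250 = 37.868%; μ_{250d} = 250 × 0.12% = 30.000%.
VaR = −(30.000%) + 1.960 × 37.868% = 44.221%.
On $120,000: 0.44221 × $120,000 = $53,065.

$53,100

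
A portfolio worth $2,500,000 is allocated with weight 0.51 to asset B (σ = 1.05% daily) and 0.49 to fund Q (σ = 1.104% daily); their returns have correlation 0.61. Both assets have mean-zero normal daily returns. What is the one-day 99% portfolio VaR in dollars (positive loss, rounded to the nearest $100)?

$56,200

σ_p² = 0.51²·1.05² + 0.49²·1.104² + 2·0.61·0.51·0.49·1.05·1.104 = 0.9328 (%²).
σ_p = √0.9328 = 0.966%.
At 99%, z = 2.326.
VaR = 2.326 × 0.966% = 2.247%; on $2,500,000 that is $56,175.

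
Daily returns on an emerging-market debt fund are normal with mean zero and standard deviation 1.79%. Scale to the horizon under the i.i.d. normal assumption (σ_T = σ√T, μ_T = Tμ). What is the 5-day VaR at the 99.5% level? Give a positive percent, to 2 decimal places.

At 99.5%, z = 2.576.
σ_{5d} = 1.79% × √5 = 4.003%.
VaR = 2.576 × 4.003% = 10.312%.

10.31%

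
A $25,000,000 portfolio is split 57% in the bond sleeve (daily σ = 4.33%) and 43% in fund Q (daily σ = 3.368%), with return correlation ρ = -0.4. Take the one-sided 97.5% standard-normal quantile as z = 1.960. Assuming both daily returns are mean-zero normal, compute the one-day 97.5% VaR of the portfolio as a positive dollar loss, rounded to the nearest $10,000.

σ_p² = 0.57²·4.33² + 0.43²·3.368² + 2·-0.4·0.57·0.43·4.33·3.368 = 5.3294 (%²).
σ_p = √5.3294 = 2.309%.
VaR = 1.960 × 2.309% = 4.526%; on $25,000,000 that is $1,131,500.

$1,130,000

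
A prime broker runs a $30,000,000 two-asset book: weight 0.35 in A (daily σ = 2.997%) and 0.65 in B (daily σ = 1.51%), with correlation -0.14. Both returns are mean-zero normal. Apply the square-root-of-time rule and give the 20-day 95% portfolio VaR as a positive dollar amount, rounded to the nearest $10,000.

σ_p = √(0.35²·2.997² + 0.65²·1.51² + 2·-0.14·0.35·0.65·2.997·1.51) = 1.332%.
σ_{20d} = 1.332% × √20 = 5.957%.
z(95%) = 1.645.
VaR = 1.645 × 5.957% = 9.799%; on $30,000,000 that is $2,939,700.

$2,940,000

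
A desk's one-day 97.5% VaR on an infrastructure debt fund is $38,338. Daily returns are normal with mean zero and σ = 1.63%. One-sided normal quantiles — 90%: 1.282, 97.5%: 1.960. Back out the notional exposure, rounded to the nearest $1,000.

$1,200,000

VaR as a fraction of value: z·σ = 1.960 × 1.63% = 3.1948%.
Position = $38,338 / 0.031948 = $1,200,013.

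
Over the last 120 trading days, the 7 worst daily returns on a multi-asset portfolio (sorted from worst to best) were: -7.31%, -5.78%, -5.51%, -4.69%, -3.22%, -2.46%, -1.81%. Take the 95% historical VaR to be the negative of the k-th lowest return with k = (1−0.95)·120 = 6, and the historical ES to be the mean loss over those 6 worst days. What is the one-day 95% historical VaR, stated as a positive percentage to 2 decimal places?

2.46%

k = 6; the 6th lowest return is -2.46%, so VaR = 2.46%.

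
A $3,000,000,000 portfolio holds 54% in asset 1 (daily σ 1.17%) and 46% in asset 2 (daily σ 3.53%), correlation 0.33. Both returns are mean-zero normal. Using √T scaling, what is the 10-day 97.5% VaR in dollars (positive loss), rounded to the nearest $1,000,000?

$358,000,000

σ_p = √(0.54²·1.17² + 0.46²·3.53² + 2·0.33·0.54·0.46·1.17·3.53) = 1.927%.
σ_{10d} = 1.927% × √10 = 6.094%.
z(97.5%) = 1.960.
VaR = 1.960 × 6.094% = 11.944%; on $3,000,000,000 that is $358,320,000.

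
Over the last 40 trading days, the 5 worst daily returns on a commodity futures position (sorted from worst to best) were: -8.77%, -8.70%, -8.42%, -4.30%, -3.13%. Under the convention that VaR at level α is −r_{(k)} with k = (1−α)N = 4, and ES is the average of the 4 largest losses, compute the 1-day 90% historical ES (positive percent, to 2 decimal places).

The 4 worst returns sum to -30.19%.
ES = −(-30.19%) / 4 = 7.5475% ≈ 7.55%.

7.55%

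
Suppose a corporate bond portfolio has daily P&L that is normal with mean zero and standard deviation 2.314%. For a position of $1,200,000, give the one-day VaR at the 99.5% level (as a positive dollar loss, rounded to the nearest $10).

$71,530

At 99.5% one-sided, z = 2.576.
VaR = z·σ = 2.576 × 2.314% = 5.961%.
On $1,200,000: 0.05961 × $1,200,000 = $71,532.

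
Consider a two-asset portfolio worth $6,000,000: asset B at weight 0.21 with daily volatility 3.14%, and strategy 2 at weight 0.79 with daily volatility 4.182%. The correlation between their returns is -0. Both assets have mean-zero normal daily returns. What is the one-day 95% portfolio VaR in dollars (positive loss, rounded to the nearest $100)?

σ_p² = 0.21²·3.14² + 0.79²·4.182² + 2·-0·0.21·0.79·3.14·4.182 = 11.3498 (%²).
σ_p = √11.3498 = 3.369%.
At 95%, z = 1.645.
VaR = 1.645 × 3.369% = 5.542%; on $6,000,000 that is $332,520.

$332,500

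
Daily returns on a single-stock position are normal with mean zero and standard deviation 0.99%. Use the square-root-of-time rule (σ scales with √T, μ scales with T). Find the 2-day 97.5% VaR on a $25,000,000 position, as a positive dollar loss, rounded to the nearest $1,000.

$686,000

At 97.5%, z = 1.960.
σ_{2d} = 0.99% × √2 = 1.400%.
VaR = 1.960 × 1.400% = 2.744%.
On $25,000,000: 0.02744 × $25,000,000 = $686,000.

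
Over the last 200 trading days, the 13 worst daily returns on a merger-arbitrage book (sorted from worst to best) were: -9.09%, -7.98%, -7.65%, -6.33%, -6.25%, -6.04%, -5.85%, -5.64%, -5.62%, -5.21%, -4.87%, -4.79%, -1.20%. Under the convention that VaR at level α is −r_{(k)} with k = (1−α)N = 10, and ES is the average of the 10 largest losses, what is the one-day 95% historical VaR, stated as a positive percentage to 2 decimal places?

5.21%

k = 10; the 10th lowest return is -5.21%, so VaR = 5.21%.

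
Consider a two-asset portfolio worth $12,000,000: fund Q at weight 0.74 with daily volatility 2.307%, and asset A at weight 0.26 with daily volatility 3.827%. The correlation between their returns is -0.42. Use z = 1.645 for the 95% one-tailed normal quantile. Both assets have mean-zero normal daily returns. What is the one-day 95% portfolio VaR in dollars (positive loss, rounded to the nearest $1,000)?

$311,000

σ_p² = 0.74²·2.307² + 0.26²·3.827² + 2·-0.42·0.74·0.26·2.307·3.827 = 2.4776 (%²).
σ_p = √2.4776 = 1.574%.
VaR = 1.645 × 1.574% = 2.589%; on $12,000,000 that is $310,680.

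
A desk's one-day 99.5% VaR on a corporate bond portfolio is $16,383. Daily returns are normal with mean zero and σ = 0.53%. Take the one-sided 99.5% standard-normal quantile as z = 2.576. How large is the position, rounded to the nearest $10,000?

$1,200,000

VaR as a fraction of value: z·σ = 2.576 × 0.53% = 1.36528%.
Position = $16,383 / 0.0136528 = $1,199,974.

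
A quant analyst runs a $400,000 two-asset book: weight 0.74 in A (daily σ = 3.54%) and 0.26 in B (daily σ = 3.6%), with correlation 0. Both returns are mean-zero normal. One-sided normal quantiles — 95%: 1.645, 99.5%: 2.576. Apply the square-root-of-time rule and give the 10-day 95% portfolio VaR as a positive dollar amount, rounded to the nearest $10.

$57,880

σ_p = √(0.74²·3.54² + 0.26²·3.6² + 2·0·0.74·0.26·3.54·3.6) = 2.782%.
σ_{10d} = 2.782% × √10 = 8.797%.
VaR = 1.645 × 8.797% = 14.471%; on $400,000 that is $57,884.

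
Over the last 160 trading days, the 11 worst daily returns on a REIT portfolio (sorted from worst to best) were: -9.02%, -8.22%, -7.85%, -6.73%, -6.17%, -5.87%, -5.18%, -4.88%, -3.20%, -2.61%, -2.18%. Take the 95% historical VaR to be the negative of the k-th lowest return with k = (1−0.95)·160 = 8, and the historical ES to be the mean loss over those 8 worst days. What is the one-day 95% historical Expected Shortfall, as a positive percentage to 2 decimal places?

6.74%

The 8 worst returns sum to -53.92%.
ES = −(-53.92%) / 8 = 6.74%.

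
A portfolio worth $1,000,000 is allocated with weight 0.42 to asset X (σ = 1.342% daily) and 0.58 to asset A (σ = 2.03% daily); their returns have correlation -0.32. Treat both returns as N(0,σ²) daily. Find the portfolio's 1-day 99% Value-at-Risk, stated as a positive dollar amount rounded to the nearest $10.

$26,310

σ_p² = 0.42²·1.342² + 0.58²·2.03² + 2·-0.32·0.42·0.58·1.342·2.03 = 1.2792 (%²).
σ_p = √1.2792 = 1.131%.
At 99%, z = 2.326.
VaR = 2.326 × 1.131% = 2.631%; on $1,000,000 that is $26,310.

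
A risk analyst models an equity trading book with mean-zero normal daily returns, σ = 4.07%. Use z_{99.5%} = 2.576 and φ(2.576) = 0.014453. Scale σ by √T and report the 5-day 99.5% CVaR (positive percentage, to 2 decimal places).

26.31%

σ_{5d} = 4.07% × √5 = 9.101%.
ES multiplier = φ(z)/(1−α) = 0.014453/0.005 = 2.891.
ES = 9.101% × 2.891 = 26.311%.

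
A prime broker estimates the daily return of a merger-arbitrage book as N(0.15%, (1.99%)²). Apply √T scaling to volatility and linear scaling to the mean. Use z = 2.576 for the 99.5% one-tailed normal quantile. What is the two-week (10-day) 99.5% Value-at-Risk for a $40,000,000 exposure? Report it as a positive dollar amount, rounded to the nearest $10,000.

$5,880,000

σ_{10d} = 1.99% × √10 = 6.293%; μ_{10d} = 10 × 0.15% = 1.500%.
VaR = −(1.500%) + 2.576 × 6.293% = 14.711%.
On $40,000,000: 0.14711 × $40,000,000 = $5,884,400.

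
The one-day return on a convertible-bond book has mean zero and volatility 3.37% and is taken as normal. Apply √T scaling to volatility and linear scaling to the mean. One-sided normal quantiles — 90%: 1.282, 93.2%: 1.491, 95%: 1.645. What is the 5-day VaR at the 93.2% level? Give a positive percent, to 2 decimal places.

σ_{5d} = 3.37% × √5 = 7.536%.
VaR = 1.491 × 7.536% = 11.236%.

11.24%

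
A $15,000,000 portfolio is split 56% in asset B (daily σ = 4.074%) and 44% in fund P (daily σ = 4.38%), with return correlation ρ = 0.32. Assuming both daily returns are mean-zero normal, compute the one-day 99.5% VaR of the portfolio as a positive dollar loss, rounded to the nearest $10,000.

σ_p² = 0.56²·4.074² + 0.44²·4.38² + 2·0.32·0.56·0.44·4.074·4.38 = 11.7330 (%²).
σ_p = √11.7330 = 3.425%.
At 99.5%, z = 2.576.
VaR = 2.576 × 3.425% = 8.823%; on $15,000,000 that is $1,323,450.

$1,320,000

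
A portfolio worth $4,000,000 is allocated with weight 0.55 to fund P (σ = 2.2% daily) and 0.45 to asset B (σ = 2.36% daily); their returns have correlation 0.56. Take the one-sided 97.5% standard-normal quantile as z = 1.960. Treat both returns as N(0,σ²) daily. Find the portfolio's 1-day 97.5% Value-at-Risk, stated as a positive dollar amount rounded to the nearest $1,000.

σ_p² = 0.55²·2.2² + 0.45²·2.36² + 2·0.56·0.55·0.45·2.2·2.36 = 4.0312 (%²).
σ_p = √4.0312 = 2.008%.
VaR = 1.960 × 2.008% = 3.936%; on $4,000,000 that is $157,440.

$157,000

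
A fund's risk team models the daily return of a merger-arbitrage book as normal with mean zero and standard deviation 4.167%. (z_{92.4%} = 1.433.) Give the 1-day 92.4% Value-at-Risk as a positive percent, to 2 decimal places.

5.97%

VaR = z·σ = 1.433 × 4.167% = 5.971%.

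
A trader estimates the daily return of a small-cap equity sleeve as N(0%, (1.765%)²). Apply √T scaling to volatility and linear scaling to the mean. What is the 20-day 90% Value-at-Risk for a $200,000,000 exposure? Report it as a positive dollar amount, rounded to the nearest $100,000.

At 90%, z = 1.282.
σ_{20d} = 1.765% × √20 = 7.893%.
VaR = 1.282 × 7.893% = 10.119%.
On $200,000,000: 0.10119 × $200,000,000 = $20,238,000.

$20,200,000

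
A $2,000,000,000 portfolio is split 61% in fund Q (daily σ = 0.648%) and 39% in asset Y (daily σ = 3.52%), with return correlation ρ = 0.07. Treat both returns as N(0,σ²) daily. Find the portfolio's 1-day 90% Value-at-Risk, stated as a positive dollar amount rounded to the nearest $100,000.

$37,300,000

σ_p² = 0.61²·0.648² + 0.39²·3.52² + 2·0.07·0.61·0.39·0.648·3.52 = 2.1168 (%²).
σ_p = √2.1168 = 1.455%.
At 90%, z = 1.282.
VaR = 1.282 × 1.455% = 1.865%; on $2,000,000,000 that is $37,300,000.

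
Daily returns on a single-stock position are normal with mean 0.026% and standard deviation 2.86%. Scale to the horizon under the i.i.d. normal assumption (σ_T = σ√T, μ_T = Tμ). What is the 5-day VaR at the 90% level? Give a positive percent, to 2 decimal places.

8.07%

At 90%, z = 1.282.
σ_{5d} = 2.86% × √5 = 6.395%; μ_{5d} = 5 × 0.026% = 0.130%.
VaR = −(0.130%) + 1.282 × 6.395% = 8.068%.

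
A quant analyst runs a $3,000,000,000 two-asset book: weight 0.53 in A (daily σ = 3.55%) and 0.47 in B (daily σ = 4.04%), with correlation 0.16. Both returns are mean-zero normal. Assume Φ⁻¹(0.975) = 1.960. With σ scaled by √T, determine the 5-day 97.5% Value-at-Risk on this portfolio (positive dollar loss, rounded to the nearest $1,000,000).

$379,000,000

σ_p = √(0.53²·3.55² + 0.47²·4.04² + 2·0.16·0.53·0.47·3.55·4.04) = 2.879%.
σ_{5d} = 2.879% × √5 = 6.438%.
VaR = 1.960 × 6.438% = 12.618%; on $3,000,000,000 that is $378,540,000.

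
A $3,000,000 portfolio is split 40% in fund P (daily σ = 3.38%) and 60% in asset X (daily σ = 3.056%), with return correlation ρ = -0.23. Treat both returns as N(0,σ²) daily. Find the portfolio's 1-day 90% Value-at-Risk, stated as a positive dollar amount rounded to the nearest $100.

$77,400

σ_p² = 0.4²·3.38² + 0.6²·3.056² + 2·-0.23·0.4·0.6·3.38·3.056 = 4.0496 (%²).
σ_p = √4.0496 = 2.012%.
At 90%, z = 1.282.
VaR = 1.282 × 2.012% = 2.579%; on $3,000,000 that is $77,370.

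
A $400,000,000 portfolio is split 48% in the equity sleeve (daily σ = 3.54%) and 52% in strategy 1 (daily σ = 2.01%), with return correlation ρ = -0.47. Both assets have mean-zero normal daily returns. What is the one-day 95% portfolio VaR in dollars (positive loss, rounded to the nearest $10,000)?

$10,000,000

σ_p² = 0.48²·3.54² + 0.52²·2.01² + 2·-0.47·0.48·0.52·3.54·2.01 = 2.3103 (%²).
σ_p = √2.3103 = 1.520%.
At 95%, z = 1.645.
VaR = 1.645 × 1.520% = 2.500%; on $400,000,000 that is $10,000,000.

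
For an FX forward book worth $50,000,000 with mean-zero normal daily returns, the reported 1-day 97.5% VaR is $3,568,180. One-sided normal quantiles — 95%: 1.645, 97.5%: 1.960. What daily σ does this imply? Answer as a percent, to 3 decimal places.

VaR as a fraction: $3,568,180 / $50,000,000 = 7.136%.
σ = VaR / z = 7.136% / 1.960 = 3.641%.

3.641%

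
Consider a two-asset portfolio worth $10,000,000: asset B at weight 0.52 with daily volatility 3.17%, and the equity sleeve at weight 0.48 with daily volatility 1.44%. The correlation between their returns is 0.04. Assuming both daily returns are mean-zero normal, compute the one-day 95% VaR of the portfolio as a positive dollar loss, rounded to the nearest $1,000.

$298,000

σ_p² = 0.52²·3.17² + 0.48²·1.44² + 2·0.04·0.52·0.48·3.17·1.44 = 3.2861 (%²).
σ_p = √3.2861 = 1.813%.
At 95%, z = 1.645.
VaR = 1.645 × 1.813% = 2.982%; on $10,000,000 that is $298,200.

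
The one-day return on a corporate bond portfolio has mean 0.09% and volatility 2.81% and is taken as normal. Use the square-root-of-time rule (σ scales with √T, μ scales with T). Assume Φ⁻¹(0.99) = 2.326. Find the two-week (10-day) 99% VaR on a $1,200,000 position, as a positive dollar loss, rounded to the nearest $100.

σ_{10d} = 2.81% × √10 = 8.886%; μ_{10d} = 10 × 0.09% = 0.900%.
VaR = −(0.900%) + 2.326 × 8.886% = 19.769%.
On $1,200,000: 0.19769 × $1,200,000 = $237,228.

$237,200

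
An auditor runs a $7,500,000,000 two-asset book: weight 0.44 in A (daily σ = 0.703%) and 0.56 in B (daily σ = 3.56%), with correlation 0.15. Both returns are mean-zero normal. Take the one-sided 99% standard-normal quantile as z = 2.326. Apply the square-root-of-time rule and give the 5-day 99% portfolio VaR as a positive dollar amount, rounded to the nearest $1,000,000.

$805,000,000

σ_p = √(0.44²·0.703² + 0.56²·3.56² + 2·0.15·0.44·0.56·0.703·3.56) = 2.063%.
σ_{5d} = 2.063% × √5 = 4.613%.
VaR = 2.326 × 4.613% = 10.730%; on $7,500,000,000 that is $804,750,000.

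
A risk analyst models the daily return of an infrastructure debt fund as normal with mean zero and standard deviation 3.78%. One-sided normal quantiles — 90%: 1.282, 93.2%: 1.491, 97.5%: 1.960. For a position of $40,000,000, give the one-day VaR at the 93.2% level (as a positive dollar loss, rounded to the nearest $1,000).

VaR = z·σ = 1.491 × 3.78% = 5.636%.
On $40,000,000: 0.05636 × $40,000,000 = $2,254,400.

$2,254,000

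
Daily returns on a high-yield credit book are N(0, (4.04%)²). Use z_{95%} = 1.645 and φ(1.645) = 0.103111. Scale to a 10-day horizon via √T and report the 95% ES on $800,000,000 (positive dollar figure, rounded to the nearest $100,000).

σ_{10d} = 4.04% × √10 = 12.776%.
ES multiplier = φ(z)/(1−α) = 0.103111/0.05 = 2.062.
ES = 12.776% × 2.062 = 26.344%; on $800,000,000: $210,752,000.

$210,800,000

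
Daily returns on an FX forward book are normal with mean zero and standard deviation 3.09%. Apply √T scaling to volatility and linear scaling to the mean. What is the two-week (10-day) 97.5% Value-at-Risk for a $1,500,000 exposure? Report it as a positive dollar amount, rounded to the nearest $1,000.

$287,000

At 97.5%, z = 1.960.
σ_{10d} = 3.09% × √10 = 9.771%.
VaR = 1.960 × 9.771% = 19.151%.
On $1,500,000: 0.19151 × $1,500,000 = $287,265.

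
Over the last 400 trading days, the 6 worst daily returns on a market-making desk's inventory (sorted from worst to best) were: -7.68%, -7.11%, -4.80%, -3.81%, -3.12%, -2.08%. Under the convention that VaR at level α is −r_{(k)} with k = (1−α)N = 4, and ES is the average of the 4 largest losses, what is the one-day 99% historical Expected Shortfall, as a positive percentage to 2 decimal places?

The 4 worst returns sum to -23.40%.
ES = −(-23.40%) / 4 = 5.85%.

5.85%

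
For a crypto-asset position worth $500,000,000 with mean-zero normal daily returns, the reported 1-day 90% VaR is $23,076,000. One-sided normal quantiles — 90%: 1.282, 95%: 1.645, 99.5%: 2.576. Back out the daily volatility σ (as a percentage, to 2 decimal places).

3.60%

VaR as a fraction: $23,076,000 / $500,000,000 = 4.615%.
σ = VaR / z = 4.615% / 1.282 = 3.600%.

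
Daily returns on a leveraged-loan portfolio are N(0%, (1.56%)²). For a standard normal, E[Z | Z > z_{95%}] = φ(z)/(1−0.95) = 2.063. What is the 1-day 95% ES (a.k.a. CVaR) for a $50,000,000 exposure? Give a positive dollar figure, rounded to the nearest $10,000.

ES = 1.56% × 2.063 = 3.218%.
On $50,000,000: 0.03218 × $50,000,000 = $1,609,000.

$1,610,000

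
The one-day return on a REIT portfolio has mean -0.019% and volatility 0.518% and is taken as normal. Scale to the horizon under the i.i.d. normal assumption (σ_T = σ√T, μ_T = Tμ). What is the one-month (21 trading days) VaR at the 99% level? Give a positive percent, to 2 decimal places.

At 99%, z = 2.326.
σ_{21d} = 0.518% × √21 = 2.374%; μ_{21d} = 21 × -0.019% = -0.399%.
VaR = −(-0.399%) + 2.326 × 2.374% = 5.921%.

5.92%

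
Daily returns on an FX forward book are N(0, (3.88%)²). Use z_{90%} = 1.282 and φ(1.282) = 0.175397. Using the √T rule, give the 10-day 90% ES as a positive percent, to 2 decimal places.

21.52%

σ_{10d} = 3.88% × √10 = 12.270%.
ES multiplier = φ(z)/(1−α) = 0.175397/0.1 = 1.754.
ES = 12.270% × 1.754 = 21.522%.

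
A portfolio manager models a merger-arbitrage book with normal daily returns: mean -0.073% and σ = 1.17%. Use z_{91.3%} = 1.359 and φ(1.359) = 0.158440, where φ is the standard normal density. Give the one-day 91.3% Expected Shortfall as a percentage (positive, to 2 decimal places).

2.20%

Tail multiplier: φ(z)/(1−α) = 0.158440 / 0.087 = 1.821.
ES = −(-0.073%) + 1.17% × 1.821 = 2.204%.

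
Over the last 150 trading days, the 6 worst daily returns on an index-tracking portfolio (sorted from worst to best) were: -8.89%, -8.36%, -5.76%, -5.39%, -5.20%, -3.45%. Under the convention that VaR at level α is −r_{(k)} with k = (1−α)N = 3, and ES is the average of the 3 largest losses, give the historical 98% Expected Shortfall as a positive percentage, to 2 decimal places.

7.67%

The 3 worst returns sum to -23.01%.
ES = −(-23.01%) / 3 = 7.67%.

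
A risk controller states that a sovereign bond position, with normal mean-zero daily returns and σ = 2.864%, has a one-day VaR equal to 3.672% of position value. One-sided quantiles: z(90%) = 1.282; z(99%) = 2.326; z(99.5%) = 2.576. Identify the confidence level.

Implied z = VaR/σ = 3.672 / 2.864 = 1.282.
This matches z(90%) = 1.282.

90%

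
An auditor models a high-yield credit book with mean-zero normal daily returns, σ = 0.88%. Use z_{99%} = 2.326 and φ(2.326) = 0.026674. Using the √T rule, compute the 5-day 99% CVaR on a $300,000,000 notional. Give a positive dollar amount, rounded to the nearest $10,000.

$15,750,000

σ_{5d} = 0.88% × √5 = 1.968%.
ES multiplier = φ(z)/(1−α) = 0.026674/0.01 = 2.667.
ES = 1.968% × 2.667 = 5.249%; on $300,000,000: $15,747,000.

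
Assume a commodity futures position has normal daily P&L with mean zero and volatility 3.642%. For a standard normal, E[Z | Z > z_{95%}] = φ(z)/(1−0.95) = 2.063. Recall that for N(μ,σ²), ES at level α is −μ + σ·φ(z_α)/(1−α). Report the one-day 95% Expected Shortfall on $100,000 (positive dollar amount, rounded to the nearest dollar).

ES = 3.642% × 2.063 = 7.513%.
On $100,000: 0.07513 × $100,000 = $7,513.

$7,513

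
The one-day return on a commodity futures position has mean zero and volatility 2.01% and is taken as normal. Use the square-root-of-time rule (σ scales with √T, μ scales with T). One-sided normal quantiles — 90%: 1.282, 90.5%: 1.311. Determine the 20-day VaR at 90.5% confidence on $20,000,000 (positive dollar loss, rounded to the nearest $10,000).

σ_{20d} = 2.01% × √20 = 8.989%.
VaR = 1.311 × 8.989% = 11.785%.
On $20,000,000: 0.11785 × $20,000,000 = $2,357,000.

$2,360,000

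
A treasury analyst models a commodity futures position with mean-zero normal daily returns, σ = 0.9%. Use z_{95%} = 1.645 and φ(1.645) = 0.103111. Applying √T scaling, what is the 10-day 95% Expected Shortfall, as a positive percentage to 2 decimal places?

5.87%

σ_{10d} = 0.9% × √10 = 2.846%.
ES multiplier = φ(z)/(1−α) = 0.103111/0.05 = 2.062.
ES = 2.846% × 2.062 = 5.868%.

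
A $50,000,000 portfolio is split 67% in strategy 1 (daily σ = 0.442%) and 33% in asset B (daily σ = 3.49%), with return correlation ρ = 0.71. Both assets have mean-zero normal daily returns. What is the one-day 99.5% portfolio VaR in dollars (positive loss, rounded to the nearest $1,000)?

σ_p² = 0.67²·0.442² + 0.33²·3.49² + 2·0.71·0.67·0.33·0.442·3.49 = 1.8984 (%²).
σ_p = √1.8984 = 1.378%.
At 99.5%, z = 2.576.
VaR = 2.576 × 1.378% = 3.550%; on $50,000,000 that is $1,775,000.

$1,775,000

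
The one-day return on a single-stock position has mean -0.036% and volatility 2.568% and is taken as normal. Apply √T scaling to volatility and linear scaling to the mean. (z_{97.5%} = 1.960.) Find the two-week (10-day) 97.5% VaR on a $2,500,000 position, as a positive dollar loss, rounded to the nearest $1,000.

$407,000

σ_{10d} = 2.568% × √10 = 8.121%; μ_{10d} = 10 × -0.036% = -0.360%.
VaR = −(-0.360%) + 1.960 × 8.121% = 16.277%.
On $2,500,000: 0.16277 × $2,500,000 = $406,925.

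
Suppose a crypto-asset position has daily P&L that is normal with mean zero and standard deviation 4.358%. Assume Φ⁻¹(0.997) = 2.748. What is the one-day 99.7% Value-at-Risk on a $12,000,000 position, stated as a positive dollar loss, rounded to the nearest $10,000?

VaR = z·σ = 2.748 × 4.358% = 11.976%.
On $12,000,000: 0.11976 × $12,000,000 = $1,437,120.

$1,440,000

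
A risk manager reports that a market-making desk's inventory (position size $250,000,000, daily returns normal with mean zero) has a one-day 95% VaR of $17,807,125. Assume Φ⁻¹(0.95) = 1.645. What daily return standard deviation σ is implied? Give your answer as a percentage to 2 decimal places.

VaR as a fraction: $17,807,125 / $250,000,000 = 7.123%.
σ = VaR / z = 7.123% / 1.645 = 4.330%.

4.33%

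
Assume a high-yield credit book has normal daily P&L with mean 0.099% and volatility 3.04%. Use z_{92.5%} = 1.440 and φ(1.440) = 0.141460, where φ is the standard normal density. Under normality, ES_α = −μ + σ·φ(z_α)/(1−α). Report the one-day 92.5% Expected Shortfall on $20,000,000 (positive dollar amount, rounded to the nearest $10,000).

Tail multiplier: φ(z)/(1−α) = 0.141460 / 0.075 = 1.886.
ES = −(0.099%) + 3.04% × 1.886 = 5.634%.
On $20,000,000: 0.05634 × $20,000,000 = $1,126,800.

$1,130,000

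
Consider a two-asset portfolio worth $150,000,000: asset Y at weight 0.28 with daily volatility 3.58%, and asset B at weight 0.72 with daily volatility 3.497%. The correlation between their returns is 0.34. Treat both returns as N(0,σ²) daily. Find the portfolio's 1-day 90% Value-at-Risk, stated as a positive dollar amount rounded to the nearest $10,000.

σ_p² = 0.28²·3.58² + 0.72²·3.497² + 2·0.34·0.28·0.72·3.58·3.497 = 9.0606 (%²).
σ_p = √9.0606 = 3.010%.
At 90%, z = 1.282.
VaR = 1.282 × 3.010% = 3.859%; on $150,000,000 that is $5,788,500.

$5,790,000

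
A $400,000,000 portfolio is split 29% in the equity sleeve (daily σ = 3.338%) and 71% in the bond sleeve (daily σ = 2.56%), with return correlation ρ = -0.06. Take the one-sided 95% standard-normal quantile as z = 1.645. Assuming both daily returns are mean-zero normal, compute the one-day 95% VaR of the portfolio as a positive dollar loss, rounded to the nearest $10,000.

σ_p² = 0.29²·3.338² + 0.71²·2.56² + 2·-0.06·0.29·0.71·3.338·2.56 = 4.0296 (%²).
σ_p = √4.0296 = 2.007%.
VaR = 1.645 × 2.007% = 3.302%; on $400,000,000 that is $13,208,000.

$13,210,000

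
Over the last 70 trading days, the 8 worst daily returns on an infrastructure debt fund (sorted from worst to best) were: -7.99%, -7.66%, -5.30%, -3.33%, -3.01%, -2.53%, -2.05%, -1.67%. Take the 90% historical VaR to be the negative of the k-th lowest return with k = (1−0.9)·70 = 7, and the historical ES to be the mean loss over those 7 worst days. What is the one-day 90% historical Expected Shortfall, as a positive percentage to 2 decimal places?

The 7 worst returns sum to -31.87%.
ES = −(-31.87%) / 7 = 4.5528…% ≈ 4.55%.

4.55%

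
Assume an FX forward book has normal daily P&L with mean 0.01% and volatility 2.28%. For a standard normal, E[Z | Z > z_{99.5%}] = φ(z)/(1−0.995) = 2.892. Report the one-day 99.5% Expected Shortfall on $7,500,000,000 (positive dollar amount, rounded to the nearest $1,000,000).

ES = −(0.01%) + 2.28% × 2.892 = 6.584%.
On $7,500,000,000: 0.06584 × $7,500,000,000 = $493,800,000.

$494,000,000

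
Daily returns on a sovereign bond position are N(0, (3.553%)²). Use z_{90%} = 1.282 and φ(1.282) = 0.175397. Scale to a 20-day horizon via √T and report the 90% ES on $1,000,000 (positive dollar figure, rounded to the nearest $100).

$278,700

σ_{20d} = 3.553% × √20 = 15.889%.
ES multiplier = φ(z)/(1−α) = 0.175397/0.1 = 1.754.
ES = 15.889% × 1.754 = 27.869%; on $1,000,000: $278,690.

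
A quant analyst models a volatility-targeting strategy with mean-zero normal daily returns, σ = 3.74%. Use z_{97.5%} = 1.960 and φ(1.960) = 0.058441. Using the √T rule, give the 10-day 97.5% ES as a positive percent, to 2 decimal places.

27.65%

σ_{10d} = 3.74% × √10 = 11.827%.
ES multiplier = φ(z)/(1−α) = 0.058441/0.025 = 2.338.
ES = 11.827% × 2.338 = 27.652%.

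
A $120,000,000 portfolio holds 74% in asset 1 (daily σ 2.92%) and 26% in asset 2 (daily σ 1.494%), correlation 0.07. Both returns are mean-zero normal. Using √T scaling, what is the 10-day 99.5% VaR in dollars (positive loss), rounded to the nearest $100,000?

σ_p = √(0.74²·2.92² + 0.26²·1.494² + 2·0.07·0.74·0.26·2.92·1.494) = 2.222%.
σ_{10d} = 2.222% × √10 = 7.027%.
z(99.5%) = 2.576.
VaR = 2.576 × 7.027% = 18.102%; on $120,000,000 that is $21,722,400.

$21,700,000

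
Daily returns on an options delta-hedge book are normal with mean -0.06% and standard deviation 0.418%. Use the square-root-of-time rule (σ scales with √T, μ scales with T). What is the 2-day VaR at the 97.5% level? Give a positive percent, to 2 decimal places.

At 97.5%, z = 1.960.
σ_{2d} = 0.418% × √2 = 0.591%; μ_{2d} = 2 × -0.06% = -0.120%.
VaR = −(-0.120%) + 1.960 × 0.591% = 1.278%.

1.28%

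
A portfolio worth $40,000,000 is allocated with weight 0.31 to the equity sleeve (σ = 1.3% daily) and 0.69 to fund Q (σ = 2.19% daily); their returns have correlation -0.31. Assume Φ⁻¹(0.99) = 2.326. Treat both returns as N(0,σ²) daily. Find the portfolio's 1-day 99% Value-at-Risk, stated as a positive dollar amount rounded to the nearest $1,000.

σ_p² = 0.31²·1.3² + 0.69²·2.19² + 2·-0.31·0.31·0.69·1.3·2.19 = 2.0683 (%²).
σ_p = √2.0683 = 1.438%.
VaR = 2.326 × 1.438% = 3.345%; on $40,000,000 that is $1,338,000.

$1,338,000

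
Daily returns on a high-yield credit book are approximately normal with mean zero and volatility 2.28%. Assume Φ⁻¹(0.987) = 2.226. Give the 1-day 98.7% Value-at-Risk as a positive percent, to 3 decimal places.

5.075%

VaR = z·σ = 2.226 × 2.28% = 5.075%.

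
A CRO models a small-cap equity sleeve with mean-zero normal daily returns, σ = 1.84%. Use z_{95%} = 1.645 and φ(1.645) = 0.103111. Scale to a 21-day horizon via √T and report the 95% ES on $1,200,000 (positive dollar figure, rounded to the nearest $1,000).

$209,000

σ_{21d} = 1.84% × √21 = 8.432%.
ES multiplier = φ(z)/(1−α) = 0.103111/0.05 = 2.062.
ES = 8.432% × 2.062 = 17.387%; on $1,200,000: $208,644.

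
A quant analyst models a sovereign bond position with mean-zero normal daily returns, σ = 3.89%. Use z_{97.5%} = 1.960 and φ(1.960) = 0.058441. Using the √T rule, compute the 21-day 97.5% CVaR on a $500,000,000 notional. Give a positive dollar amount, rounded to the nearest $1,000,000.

σ_{21d} = 3.89% × √21 = 17.826%.
ES multiplier = φ(z)/(1−α) = 0.058441/0.025 = 2.338.
ES = 17.826% × 2.338 = 41.677%; on $500,000,000: $208,385,000.

$208,000,000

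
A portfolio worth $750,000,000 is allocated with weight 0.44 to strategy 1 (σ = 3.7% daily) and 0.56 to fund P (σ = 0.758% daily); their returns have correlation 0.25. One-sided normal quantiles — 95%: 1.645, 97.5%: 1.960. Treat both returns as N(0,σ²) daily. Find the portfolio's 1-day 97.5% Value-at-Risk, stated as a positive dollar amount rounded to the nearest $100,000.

$26,200,000

σ_p² = 0.44²·3.7² + 0.56²·0.758² + 2·0.25·0.44·0.56·3.7·0.758 = 3.1761 (%²).
σ_p = √3.1761 = 1.782%.
VaR = 1.960 × 1.782% = 3.493%; on $750,000,000 that is $26,197,500.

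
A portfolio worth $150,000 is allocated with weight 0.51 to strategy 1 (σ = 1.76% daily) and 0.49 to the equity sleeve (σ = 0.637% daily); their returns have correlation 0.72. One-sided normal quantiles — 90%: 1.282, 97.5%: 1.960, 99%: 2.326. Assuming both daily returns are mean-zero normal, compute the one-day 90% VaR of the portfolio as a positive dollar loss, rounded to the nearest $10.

σ_p² = 0.51²·1.76² + 0.49²·0.637² + 2·0.72·0.51·0.49·1.76·0.637 = 1.3066 (%²).
σ_p = √1.3066 = 1.143%.
VaR = 1.282 × 1.143% = 1.465%; on $150,000 that is $2,198.

$2,200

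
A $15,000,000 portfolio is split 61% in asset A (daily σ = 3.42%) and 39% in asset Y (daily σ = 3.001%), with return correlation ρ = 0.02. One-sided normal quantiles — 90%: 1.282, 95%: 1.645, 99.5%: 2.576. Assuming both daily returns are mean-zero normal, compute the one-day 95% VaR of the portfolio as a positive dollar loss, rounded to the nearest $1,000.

$595,000

σ_p² = 0.61²·3.42² + 0.39²·3.001² + 2·0.02·0.61·0.39·3.42·3.001 = 5.8197 (%²).
σ_p = √5.8197 = 2.412%.
VaR = 1.645 × 2.412% = 3.968%; on $15,000,000 that is $595,200.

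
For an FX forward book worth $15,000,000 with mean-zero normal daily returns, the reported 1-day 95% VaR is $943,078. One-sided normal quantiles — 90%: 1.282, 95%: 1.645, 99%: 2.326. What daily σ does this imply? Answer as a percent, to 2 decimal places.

VaR as a fraction: $943,078 / $15,000,000 = 6.287%.
σ = VaR / z = 6.287% / 1.645 = 3.822%.

3.82%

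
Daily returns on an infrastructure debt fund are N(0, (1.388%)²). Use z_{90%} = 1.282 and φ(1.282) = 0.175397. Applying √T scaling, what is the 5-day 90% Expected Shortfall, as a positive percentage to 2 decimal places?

5.44%

σ_{5d} = 1.388% × √5 = 3.104%.
ES multiplier = φ(z)/(1−α) = 0.175397/0.1 = 1.754.
ES = 3.104% × 1.754 = 5.444%.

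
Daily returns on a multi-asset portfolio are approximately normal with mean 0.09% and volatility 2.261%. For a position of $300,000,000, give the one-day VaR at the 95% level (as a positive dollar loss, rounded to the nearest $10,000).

$10,890,000

At 95% one-sided, z = 1.645.
VaR = −μ + z·σ = −(0.09%) + 1.645 × 2.261% = 3.629%.
On $300,000,000: 0.03629 × $300,000,000 = $10,887,000.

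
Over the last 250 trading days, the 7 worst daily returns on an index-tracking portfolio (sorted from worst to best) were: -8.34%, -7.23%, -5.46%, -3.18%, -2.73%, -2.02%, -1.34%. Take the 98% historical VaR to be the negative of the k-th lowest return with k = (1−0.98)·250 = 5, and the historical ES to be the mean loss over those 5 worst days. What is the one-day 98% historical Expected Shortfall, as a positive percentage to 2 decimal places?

5.39%

The 5 worst returns sum to -26.94%.
ES = −(-26.94%) / 5 = 5.388% ≈ 5.39%.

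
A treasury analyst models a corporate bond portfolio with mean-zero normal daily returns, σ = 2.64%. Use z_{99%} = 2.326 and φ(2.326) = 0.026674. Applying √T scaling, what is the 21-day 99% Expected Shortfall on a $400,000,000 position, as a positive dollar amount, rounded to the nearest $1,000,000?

σ_{21d} = 2.64% × √21 = 12.098%.
ES multiplier = φ(z)/(1−α) = 0.026674/0.01 = 2.667.
ES = 12.098% × 2.667 = 32.265%; on $400,000,000: $129,060,000.

$129,000,000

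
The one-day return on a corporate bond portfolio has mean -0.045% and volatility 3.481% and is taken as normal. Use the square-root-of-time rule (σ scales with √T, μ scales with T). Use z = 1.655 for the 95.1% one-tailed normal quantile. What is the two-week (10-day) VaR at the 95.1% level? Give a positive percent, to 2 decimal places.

18.67%

σ_{10d} = 3.481% × √10 = 11.008%; μ_{10d} = 10 × -0.045% = -0.450%.
VaR = −(-0.450%) + 1.655 × 11.008% = 18.668%.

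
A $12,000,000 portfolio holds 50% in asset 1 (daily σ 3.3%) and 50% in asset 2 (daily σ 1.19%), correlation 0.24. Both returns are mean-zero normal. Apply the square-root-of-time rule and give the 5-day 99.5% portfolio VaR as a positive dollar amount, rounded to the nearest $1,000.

$1,302,000

σ_p = √(0.5²·3.3² + 0.5²·1.19² + 2·0.24·0.5·0.5·3.3·1.19) = 1.884%.
σ_{5d} = 1.884% × √5 = 4.213%.
z(99.5%) = 2.576.
VaR = 2.576 × 4.213% = 10.853%; on $12,000,000 that is $1,302,360.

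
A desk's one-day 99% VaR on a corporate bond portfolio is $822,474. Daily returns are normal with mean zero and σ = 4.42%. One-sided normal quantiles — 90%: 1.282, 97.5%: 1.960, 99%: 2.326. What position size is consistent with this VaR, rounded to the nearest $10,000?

VaR as a fraction of value: z·σ = 2.326 × 4.42% = 10.2809%.
Position = $822,474 / 0.102809 = $8,000,004.

$8,000,000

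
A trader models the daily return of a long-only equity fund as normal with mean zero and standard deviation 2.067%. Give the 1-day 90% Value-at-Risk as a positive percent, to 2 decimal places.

2.65%

At 90% one-sided, z = 1.282.
VaR = z·σ = 1.282 × 2.067% = 2.650%.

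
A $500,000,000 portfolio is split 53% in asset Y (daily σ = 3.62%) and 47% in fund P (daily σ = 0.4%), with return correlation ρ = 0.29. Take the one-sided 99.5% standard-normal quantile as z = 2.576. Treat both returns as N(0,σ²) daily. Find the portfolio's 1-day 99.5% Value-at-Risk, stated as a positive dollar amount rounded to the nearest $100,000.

$25,500,000

σ_p² = 0.53²·3.62² + 0.47²·0.4² + 2·0.29·0.53·0.47·3.62·0.4 = 3.9256 (%²).
σ_p = √3.9256 = 1.981%.
VaR = 2.576 × 1.981% = 5.103%; on $500,000,000 that is $25,515,000.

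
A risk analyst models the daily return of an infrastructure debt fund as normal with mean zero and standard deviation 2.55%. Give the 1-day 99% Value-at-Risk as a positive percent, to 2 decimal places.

5.93%

At 99% one-sided, z = 2.326.
VaR = z·σ = 2.326 × 2.55% = 5.931%.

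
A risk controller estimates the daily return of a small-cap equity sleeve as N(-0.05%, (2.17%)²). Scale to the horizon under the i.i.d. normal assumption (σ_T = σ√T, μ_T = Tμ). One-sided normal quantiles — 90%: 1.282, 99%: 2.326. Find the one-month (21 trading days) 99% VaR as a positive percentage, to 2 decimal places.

σ_{21d} = 2.17% × √21 = 9.944%; μ_{21d} = 21 × -0.05% = -1.050%.
VaR = −(-1.050%) + 2.326 × 9.944% = 24.180%.

24.18%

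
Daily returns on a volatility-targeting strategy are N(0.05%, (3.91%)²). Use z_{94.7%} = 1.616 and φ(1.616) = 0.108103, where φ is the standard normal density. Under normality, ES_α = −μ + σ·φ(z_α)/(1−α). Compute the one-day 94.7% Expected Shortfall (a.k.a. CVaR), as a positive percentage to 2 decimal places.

Tail multiplier: φ(z)/(1−α) = 0.108103 / 0.053 = 2.040.
ES = −(0.05%) + 3.91% × 2.040 = 7.926%.

7.93%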